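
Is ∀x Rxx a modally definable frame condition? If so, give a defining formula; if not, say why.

Yes, by □p → p

Yes: it is reflexivity, defined by the T schema □p → p.
Suppose □p→p is valid. At any x set V(p)={w : Rxw}. Then □p holds at x, so p holds at x, i.e. Rxx.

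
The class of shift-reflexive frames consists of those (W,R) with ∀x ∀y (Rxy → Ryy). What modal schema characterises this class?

The condition is shift-reflexivity. The T□ schema □(□s → s) defines it.
Suppose □(□s→s) is valid. Take Rxy and set V(s)={w : Ryw}. Then at y, □s holds; since □(□s→s) at x, □s→s at y, so s at y, i.e. Ryy.

□(□s → s)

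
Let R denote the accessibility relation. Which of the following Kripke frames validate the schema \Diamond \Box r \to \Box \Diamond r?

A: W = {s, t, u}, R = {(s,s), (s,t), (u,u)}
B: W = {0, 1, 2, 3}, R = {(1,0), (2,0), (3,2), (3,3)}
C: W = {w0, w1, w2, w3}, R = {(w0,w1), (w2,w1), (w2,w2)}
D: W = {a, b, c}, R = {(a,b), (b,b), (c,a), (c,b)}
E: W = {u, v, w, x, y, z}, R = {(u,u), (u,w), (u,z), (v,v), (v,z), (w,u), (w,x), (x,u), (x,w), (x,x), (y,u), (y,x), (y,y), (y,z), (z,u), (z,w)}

Frame correspondent (Sahlqvist): \forall x \forall y \forall z (Rxy \wedge Rxz \to \exists w (Ryw \wedge Rzw)) — i.e. convergence.
A: fails — Rss and Rst but s and t have no common successor.
B: fails — R10 and R10 but 0 and 0 have no common successor.
C: fails — Rw0w1 and Rw0w1 but w1 and w1 have no common successor.
D: satisfies the condition.
E: fails — Rvv and Rvz but v and z have no common successor.

D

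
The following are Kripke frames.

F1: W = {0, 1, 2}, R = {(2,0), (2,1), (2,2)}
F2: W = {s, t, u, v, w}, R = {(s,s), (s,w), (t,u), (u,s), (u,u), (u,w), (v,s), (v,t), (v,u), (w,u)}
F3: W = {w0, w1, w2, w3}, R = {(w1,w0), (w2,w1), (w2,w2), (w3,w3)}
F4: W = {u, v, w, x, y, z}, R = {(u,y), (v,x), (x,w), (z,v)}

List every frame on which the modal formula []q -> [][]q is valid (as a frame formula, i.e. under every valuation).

F1

The schema corresponds to transitivity: forall x forall y forall z (Rxy & Ryz -> Rxz).
F1: condition met.
F2: fails — Rwu and Ruw but not Rww.
F3: fails — Rw2w1 and Rw1w0 but not Rw2w0.
F4: fails — Rvx and Rxw but not Rvw.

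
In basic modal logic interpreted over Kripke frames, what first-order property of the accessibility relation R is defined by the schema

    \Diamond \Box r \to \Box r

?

Replacing r by ¬r and contraposing gives the equivalent schema ◇r → □◇r.
Suppose ◇r→□◇r is valid. Take Rxy, Rxz and set V(r)={y}. Then ◇r at x, so □◇r at x, so ◇r at z, so some w with Rzw has r; w=y, i.e. Rzy. By symmetry of the argument, Ryz.

The Euclidean property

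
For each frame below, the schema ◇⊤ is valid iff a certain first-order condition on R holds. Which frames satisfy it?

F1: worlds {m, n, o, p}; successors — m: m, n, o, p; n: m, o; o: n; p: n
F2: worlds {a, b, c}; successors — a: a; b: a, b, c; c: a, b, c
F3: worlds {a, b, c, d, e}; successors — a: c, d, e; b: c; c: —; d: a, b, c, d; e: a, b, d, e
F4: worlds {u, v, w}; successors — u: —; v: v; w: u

Frame correspondent (Sahlqvist): ∀x ∃y Rxy — i.e. seriality.
F1: holds.
F2: holds.
F3: fails — world c has no successor.
F4: fails — world u has no successor.
Valid on: F1, F2.

F1, F2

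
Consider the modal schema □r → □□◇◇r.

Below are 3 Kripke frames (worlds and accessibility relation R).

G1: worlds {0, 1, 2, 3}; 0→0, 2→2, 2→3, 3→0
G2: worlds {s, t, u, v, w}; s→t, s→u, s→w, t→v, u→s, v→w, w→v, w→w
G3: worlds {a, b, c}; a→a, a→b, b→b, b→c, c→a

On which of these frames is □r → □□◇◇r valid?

This is the axiom for a generalized confluence (Geach) condition; its first-order frame correspondent is ∀x ∀z (xR²z → ∃w (xRw ∧ zR²w)).
G1: fails — 2R²0 but no w with 2Rw and 0R²w.
G2: fails — uR²t but no w* with uRw* and tR²w*.
G3: satisfies the condition.
Valid on: G3.

G3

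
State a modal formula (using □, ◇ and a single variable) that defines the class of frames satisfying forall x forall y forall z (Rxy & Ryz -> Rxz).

A defining formula is □p → □□p (the 4 axiom).
Suppose □p→□□p is valid. Take Rxy, Ryz and set V(p)={w : Rxw}. Then □p at x, so □□p at x, so □p at y, so p at z, i.e. Rxz.

□p → □□p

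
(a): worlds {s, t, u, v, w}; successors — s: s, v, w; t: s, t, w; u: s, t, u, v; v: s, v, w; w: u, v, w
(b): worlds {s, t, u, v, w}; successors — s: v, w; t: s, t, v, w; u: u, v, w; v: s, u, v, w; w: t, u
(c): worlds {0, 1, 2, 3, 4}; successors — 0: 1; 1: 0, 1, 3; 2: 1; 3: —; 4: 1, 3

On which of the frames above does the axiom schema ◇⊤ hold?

(a), (b)

Frame correspondent (Sahlqvist): ∀x ∃y Rxy — i.e. seriality.
(a): ✓.
(b): ✓.
(c): fails — world 3 has no successor.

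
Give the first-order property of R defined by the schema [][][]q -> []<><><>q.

This is a Sahlqvist (Geach-type) schema ◇^0□^3q → □^1◇^3q.
First-order correspondent: forall x forall z (xRz -> exists w (x R^3 w & z R^3 w)).

forall x forall z (xRz -> exists w (x R^3 w & z R^3 w))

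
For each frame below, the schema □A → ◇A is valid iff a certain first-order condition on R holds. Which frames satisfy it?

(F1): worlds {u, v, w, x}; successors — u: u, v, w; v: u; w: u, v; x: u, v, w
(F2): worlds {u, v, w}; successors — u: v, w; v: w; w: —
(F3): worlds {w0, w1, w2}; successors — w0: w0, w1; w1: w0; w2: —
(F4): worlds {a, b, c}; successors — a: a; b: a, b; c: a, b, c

(F1), (F4)

Frame correspondent (Sahlqvist): ∀x ∃y Rxy — i.e. seriality.
(F1): condition met.
(F2): fails — world w has no successor.
(F3): fails — world w2 has no successor.
(F4): condition met.
Valid on: (F1), (F4).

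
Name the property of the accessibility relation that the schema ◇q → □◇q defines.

This schema is the 5 axiom.
It corresponds to the Euclidean property: ∀x ∀y ∀z (Rxy ∧ Rxz → Ryz).

The Euclidean property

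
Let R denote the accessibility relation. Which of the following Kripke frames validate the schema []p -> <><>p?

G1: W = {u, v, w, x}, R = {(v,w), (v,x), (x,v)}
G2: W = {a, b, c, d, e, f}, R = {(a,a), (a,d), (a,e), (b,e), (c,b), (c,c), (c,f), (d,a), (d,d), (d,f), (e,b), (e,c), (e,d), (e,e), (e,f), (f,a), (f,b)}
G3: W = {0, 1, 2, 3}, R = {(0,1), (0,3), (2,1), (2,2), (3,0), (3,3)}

G2

Frame correspondent (Sahlqvist): forall x exists w (xRw & x R^2 w) — i.e. a generalized confluence (Geach) condition.
G1: fails — at u but no t with uRt and uR²t.
G2: ✓.
G3: fails — at 1 but no w with 1Rw and 1R²w.
Valid on: G2.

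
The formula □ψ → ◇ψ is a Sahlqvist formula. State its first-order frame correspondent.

Suppose □ψ→◇ψ is valid. At any x set V(ψ)=W. Then □ψ at x, so ◇ψ at x, so x has a successor.
Conversely, any frame satisfying ∀x ∃y Rxy validates the schema.
So the correspondent is seriality.

seriality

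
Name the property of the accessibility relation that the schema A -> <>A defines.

This schema is equivalent to the T axiom □A → A.
It corresponds to reflexivity: forall x Rxx.

reflexivity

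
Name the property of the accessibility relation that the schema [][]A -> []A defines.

density: forall x forall y (Rxy -> exists z (Rxz & Rzy))

Suppose □□A→□A is valid. Take Rxy and set V(A)={w : xR²w}. Then □□A at x, so □A at x, so A at y, i.e. ∃z(Rxz∧Rzy).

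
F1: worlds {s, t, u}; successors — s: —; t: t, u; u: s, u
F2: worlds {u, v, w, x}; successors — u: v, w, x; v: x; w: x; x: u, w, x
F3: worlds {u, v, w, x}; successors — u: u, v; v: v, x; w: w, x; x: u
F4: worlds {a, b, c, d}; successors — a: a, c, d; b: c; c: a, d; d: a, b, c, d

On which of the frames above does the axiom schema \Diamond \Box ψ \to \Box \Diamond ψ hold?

Frame correspondent (Sahlqvist): \forall x \forall y \forall z (Rxy \wedge Rxz \to \exists w (Ryw \wedge Rzw)) — i.e. convergence.
F1: fails — Rus and Rus but s and s have no common successor.
F2: ✓.
F3: fails — Rvv and Rvx but v and x have no common successor.
F4: fails — Rdc and Rdb but c and b have no common successor.
Valid on: F2.

F2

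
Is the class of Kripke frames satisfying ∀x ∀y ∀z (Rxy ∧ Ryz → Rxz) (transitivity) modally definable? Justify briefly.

Yes: it is transitivity, defined by the 4 schema □r → □□r.
Suppose □r→□□r is valid. Take Rxy, Ryz and set V(r)={w : Rxw}. Then □r at x, so □□r at x, so □r at y, so r at z, i.e. Rxz.

Yes — defined by □r → □□r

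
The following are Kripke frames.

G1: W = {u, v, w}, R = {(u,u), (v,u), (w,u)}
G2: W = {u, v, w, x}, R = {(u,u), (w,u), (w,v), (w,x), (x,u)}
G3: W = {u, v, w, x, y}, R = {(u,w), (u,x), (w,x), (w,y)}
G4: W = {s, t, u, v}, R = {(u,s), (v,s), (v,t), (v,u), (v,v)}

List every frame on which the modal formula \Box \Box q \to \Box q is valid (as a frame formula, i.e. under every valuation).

The schema corresponds to density: \forall x \forall y (Rxy \to \exists z (Rxz \wedge Rzy)).
G1: ✓.
G2: fails — Rwx but no z with Rwz and Rzx.
G3: fails — Rwy but no z with Rwz and Rzy.
G4: fails — Rus but no z with Ruz and Rzs.
Valid on: G1.

G1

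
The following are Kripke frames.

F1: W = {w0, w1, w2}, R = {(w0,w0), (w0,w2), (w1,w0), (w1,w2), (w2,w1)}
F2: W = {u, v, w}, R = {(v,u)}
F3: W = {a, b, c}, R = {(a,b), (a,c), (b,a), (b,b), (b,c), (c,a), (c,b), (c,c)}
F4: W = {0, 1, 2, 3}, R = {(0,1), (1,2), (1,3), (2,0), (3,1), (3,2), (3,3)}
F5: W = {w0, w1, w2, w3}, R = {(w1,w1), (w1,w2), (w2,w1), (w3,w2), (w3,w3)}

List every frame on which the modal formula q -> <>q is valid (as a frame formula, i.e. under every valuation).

none

Frame correspondent (Sahlqvist): forall x Rxx — i.e. reflexivity.
F1: fails — world w1 does not see itself.
F2: fails — world u does not see itself.
F3: fails — world a does not see itself.
F4: fails — world 0 does not see itself.
F5: fails — world w0 does not see itself.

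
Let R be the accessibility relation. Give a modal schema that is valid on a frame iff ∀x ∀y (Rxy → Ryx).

p → □◇p

A defining formula is p → □◇p (the B axiom).
Suppose p→□◇p is valid. Take Rxy and set V(p)={x}. Then p at x, so □◇p at x, so ◇p at y, so some z with Ryz has p; z=x, i.e. Ryx.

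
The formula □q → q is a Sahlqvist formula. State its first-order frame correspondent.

Suppose □q→q is valid. At any x set V(q)={w : Rxw}. Then □q holds at x, so q holds at x, i.e. Rxx.

Reflexivity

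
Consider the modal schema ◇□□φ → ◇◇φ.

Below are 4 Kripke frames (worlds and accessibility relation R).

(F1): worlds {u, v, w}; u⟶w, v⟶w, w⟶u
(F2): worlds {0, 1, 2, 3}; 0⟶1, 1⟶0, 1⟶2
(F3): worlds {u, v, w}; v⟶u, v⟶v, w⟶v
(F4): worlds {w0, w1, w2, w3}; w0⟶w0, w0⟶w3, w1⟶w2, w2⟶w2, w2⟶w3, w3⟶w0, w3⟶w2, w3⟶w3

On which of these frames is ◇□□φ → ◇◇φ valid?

(F4)

The schema corresponds to a generalized confluence (Geach) condition: ∀x ∀y (xRy → ∃w (yR²w ∧ xR²w)).
(F1): fails — uRw but no t with wR²t and uR²t.
(F2): fails — 0R1 but no w with 1R²w and 0R²w.
(F3): fails — vRu but no t with uR²t and vR²t.
(F4): satisfies the condition.
Valid on: (F4).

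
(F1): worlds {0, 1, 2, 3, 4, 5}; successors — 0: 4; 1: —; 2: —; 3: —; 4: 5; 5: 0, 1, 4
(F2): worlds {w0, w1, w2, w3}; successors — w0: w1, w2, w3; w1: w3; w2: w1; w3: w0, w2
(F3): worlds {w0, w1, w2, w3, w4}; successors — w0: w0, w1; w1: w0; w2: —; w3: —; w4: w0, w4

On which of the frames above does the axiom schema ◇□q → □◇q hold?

(F3)

Frame correspondent (Sahlqvist): ∀x ∀y ∀z (Rxy ∧ Rxz → ∃w (Ryw ∧ Rzw)) — i.e. convergence.
(F1): fails — R50 and R54 but 0 and 4 have no common successor.
(F2): fails — Rw0w1 and Rw0w2 but w1 and w2 have no common successor.
(F3): satisfies the condition.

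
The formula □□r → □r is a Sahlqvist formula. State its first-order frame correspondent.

Suppose □□r→□r is valid. Take Rxy and set V(r)={w : xR²w}. Then □□r at x, so □r at x, so r at y, i.e. ∃z(Rxz∧Rzy).

Density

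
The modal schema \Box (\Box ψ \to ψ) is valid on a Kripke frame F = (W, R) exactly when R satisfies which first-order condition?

Shift-reflexivity

Suppose □(□ψ→ψ) is valid. Take Rxy and set V(ψ)={w : Ryw}. Then at y, □ψ holds; since □(□ψ→ψ) at x, □ψ→ψ at y, so ψ at y, i.e. Ryy.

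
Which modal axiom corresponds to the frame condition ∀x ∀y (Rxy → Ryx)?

ψ → □◇ψ

The condition is symmetry. The B schema ψ → □◇ψ defines it.
Suppose ψ→□◇ψ is valid. Take Rxy and set V(ψ)={x}. Then ψ at x, so □◇ψ at x, so ◇ψ at y, so some z with Ryz has ψ; z=x, i.e. Ryx.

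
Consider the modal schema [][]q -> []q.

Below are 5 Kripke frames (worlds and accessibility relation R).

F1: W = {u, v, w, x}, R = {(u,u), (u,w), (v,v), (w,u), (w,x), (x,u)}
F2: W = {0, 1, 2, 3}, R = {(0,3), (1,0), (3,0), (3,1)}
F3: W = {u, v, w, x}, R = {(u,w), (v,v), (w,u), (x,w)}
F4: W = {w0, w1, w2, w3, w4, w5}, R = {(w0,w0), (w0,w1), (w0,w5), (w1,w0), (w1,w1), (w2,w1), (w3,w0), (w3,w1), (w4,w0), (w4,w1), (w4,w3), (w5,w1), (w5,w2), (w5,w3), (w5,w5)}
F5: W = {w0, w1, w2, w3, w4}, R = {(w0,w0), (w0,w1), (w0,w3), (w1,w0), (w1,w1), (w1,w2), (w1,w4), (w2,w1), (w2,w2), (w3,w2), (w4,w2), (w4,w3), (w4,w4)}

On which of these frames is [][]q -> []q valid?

F5

The schema corresponds to density: forall x forall y (Rxy -> exists z (Rxz & Rzy)).
F1: fails — Rwx but no z with Rwz and Rzx.
F2: fails — R10 but no z with R1z and Rz0.
F3: fails — Rxw but no z with Rxz and Rzw.
F4: fails — Rw4w3 but no z with Rw4z and Rzw3.
F5: ✓.
Valid on: F5.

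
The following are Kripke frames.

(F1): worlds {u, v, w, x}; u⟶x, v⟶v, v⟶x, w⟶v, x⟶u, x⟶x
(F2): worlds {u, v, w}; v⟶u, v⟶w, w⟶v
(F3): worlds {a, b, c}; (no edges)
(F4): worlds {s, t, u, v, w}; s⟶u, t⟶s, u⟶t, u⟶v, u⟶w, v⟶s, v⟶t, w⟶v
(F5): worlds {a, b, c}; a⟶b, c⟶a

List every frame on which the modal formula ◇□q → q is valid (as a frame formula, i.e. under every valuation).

(F3)

Frame correspondent (Sahlqvist): ∀x ∀y (Rxy → Ryx) — i.e. symmetry.
(F1): fails — Rvx but not Rxv.
(F2): fails — Rvu but not Ruv.
(F3): satisfies the condition.
(F4): fails — Ruv but not Rvu.
(F5): fails — Rca but not Rac.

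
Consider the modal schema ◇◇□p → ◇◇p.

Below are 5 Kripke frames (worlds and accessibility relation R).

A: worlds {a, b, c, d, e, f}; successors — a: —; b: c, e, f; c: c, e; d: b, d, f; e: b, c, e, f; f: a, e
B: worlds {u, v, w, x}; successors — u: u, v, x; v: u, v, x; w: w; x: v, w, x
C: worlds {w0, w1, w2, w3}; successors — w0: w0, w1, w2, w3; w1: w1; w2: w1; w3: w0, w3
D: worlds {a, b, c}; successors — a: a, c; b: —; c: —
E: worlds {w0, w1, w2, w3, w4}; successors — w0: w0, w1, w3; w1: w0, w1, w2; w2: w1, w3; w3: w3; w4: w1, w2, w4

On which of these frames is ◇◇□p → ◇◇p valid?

The schema corresponds to a generalized confluence (Geach) condition: ∀x ∀y (xR²y → ∃w (yRw ∧ xR²w)).
A: fails — bR²a but no w with aRw and bR²w.
B: satisfies the condition.
C: satisfies the condition.
D: fails — aR²c but no w with cRw and aR²w.
E: satisfies the condition.

B, C, E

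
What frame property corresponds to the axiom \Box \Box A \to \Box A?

density

Suppose □□A→□A is valid. Take Rxy and set V(A)={w : xR²w}. Then □□A at x, so □A at x, so A at y, i.e. ∃z(Rxz∧Rzy).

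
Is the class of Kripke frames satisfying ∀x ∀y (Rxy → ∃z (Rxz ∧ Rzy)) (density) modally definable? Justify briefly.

Yes: it is density, defined by the C4 schema □□p → □p.
Suppose □□p→□p is valid. Take Rxy and set V(p)={w : xR²w}. Then □□p at x, so □p at x, so p at y, i.e. ∃z(Rxz∧Rzy).

Yes — defined by □□p → □p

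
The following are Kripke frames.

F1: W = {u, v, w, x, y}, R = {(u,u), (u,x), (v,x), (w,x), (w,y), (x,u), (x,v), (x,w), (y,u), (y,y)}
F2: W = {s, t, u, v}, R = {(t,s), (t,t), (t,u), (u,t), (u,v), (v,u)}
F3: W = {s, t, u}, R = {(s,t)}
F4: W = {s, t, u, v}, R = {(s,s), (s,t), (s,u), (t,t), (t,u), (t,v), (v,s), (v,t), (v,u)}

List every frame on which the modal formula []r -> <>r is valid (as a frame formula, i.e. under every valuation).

Frame correspondent (Sahlqvist): forall x exists y Rxy — i.e. seriality.
F1: holds.
F2: fails — world s has no successor.
F3: fails — world t has no successor.
F4: fails — world u has no successor.

F1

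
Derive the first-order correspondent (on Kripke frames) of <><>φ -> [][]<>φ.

This is a Sahlqvist (Geach-type) schema ◇^2□^0φ → □^2◇^1φ.
Minimal-valuation argument: fix x; take any y with xR^2y and any z with xR^2z. Set V(φ) to the set of worlds R-reachable from y in exactly 0 steps. Then □^0φ holds at y, so the antecedent holds at x; validity forces ◇^1φ at z, giving a w with zR^1w and yR^0w.
First-order correspondent: forall x forall y forall z ((x R^2 y & x R^2 z) -> exists w (y = w & zRw)).

forall x forall y forall z ((x R^2 y & x R^2 z) -> exists w (y = w & zRw))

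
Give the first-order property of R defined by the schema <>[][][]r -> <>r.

This is a Sahlqvist (Geach-type) schema ◇^1□^3r → □^0◇^1r.
Minimal-valuation argument: fix x; take any y with xR^1y and any z with xR^0z. Set V(r) to the set of worlds R-reachable from y in exactly 3 steps. Then □^3r holds at y, so the antecedent holds at x; validity forces ◇^1r at z, giving a w with zR^1w and yR^3w.
First-order correspondent: forall x forall y (xRy -> exists w (y R^3 w & xRw)).

forall x forall y (xRy -> exists w (y R^3 w & xRw))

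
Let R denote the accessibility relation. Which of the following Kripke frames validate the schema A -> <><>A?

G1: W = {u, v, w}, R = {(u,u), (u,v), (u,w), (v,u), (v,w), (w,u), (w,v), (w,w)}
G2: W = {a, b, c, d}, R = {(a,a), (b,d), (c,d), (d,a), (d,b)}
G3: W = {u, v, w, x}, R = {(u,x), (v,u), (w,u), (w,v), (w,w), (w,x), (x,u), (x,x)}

G1

Frame correspondent (Sahlqvist): forall x exists w (x = w & x R^2 w) — i.e. a generalized confluence (Geach) condition.
G1: holds.
G2: fails — at c but no w with c=w and cR²w.
G3: fails — at v but no t with v=t and vR²t.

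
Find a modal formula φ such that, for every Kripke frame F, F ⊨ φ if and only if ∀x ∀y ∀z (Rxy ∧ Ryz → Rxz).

The condition is transitivity. The 4 schema □r → □□r defines it.

□r → □□r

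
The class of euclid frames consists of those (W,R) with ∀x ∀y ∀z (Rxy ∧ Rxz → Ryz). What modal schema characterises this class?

◇q → □◇q

The condition is the Euclidean property. The 5 schema ◇q → □◇q defines it.
Suppose ◇q→□◇q is valid. Take Rxy, Rxz and set V(q)={y}. Then ◇q at x, so □◇q at x, so ◇q at z, so some w with Rzw has q; w=y, i.e. Rzy. By symmetry of the argument, Ryz.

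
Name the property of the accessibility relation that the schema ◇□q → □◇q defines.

Suppose ◇□q→□◇q is valid. Take Rxy, Rxz and set V(q)={w : Ryw}. Then □q at y so ◇□q at x, so □◇q at x, so ◇q at z, giving w with Rzw and Ryw.

convergence: ∀x ∀y ∀z (Rxy ∧ Rxz → ∃w (Ryw ∧ Rzw))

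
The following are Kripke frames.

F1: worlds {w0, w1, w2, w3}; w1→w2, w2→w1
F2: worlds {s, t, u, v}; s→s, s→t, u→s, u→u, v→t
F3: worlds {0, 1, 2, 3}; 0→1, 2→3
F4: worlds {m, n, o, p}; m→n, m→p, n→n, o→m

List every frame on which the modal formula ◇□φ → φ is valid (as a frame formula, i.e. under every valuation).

F1

This is the axiom for symmetry; its first-order frame correspondent is ∀x ∀y (Rxy → Ryx).
F1: satisfies the condition.
F2: fails — Rus but not Rsu.
F3: fails — R01 but not R10.
F4: fails — Rom but not Rmo.
Valid on: F1.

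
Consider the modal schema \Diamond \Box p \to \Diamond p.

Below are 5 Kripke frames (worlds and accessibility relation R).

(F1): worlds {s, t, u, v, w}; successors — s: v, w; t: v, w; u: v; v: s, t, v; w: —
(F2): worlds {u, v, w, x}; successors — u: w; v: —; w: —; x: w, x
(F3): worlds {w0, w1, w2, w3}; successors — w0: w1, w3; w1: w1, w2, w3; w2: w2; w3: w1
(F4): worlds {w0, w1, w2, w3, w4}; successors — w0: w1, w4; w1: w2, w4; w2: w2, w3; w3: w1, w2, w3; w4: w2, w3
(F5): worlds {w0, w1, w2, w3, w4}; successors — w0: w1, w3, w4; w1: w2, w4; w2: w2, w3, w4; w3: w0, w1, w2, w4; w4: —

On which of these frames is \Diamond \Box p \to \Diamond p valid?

This is the axiom for a generalized confluence (Geach) condition; its first-order frame correspondent is \forall x \forall y (xRy \to \exists w (yRw \wedge xRw)).
(F1): fails — sRw but no w* with wRw* and sRw*.
(F2): fails — uRw but no t with wRt and uRt.
(F3): condition met.
(F4): fails — w0Rw4 but no w with w4Rw and w0Rw.
(F5): fails — w0Rw4 but no w with w4Rw and w0Rw.

(F3)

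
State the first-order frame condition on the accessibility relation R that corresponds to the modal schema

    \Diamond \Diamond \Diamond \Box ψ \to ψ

\forall x \forall y (x R^3 y \to \exists w (yRw \wedge x = w))

This is a Sahlqvist (Geach-type) schema ◇^3□^1ψ → □^0◇^0ψ.
First-order correspondent: \forall x \forall y (x R^3 y \to \exists w (yRw \wedge x = w)).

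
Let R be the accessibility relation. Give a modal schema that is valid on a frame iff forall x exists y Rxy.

□ψ → ◇ψ

The condition is seriality. The D schema □ψ → ◇ψ defines it.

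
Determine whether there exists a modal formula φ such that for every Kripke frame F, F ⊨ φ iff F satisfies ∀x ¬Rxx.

Modal frame validity is preserved under surjective bounded morphisms.
The 3-cycle (worlds w0,w1,w2 with w0→w1→w2→w0) is irreflexive, and the map sending every world to a single reflexive point • is a surjective bounded morphism (forth: every edge maps to (•,•); back: every world has a successor). So any modal formula valid on the 3-cycle is also valid on the reflexive point, which is not irreflexive.
So the class is not modally definable.

Not definable by any modal formula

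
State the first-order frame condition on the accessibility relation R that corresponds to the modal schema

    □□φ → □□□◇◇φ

This is a Sahlqvist (Geach-type) schema ◇^0□^2φ → □^3◇^2φ.
First-order correspondent: ∀x ∀z (xR³z → ∃w (xR²w ∧ zR²w)).

∀x ∀z (xR³z → ∃w (xR²w ∧ zR²w))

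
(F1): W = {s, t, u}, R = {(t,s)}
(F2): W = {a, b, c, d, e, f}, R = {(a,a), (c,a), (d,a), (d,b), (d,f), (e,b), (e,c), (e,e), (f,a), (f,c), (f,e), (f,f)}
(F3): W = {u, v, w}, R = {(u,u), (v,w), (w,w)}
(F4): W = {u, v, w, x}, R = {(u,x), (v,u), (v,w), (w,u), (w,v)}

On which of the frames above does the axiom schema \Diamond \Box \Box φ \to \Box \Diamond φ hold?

Frame correspondent (Sahlqvist): \forall x \forall y \forall z ((xRy \wedge xRz) \to \exists w (y R^2 w \wedge zRw)) — i.e. a generalized confluence (Geach) condition.
(F1): fails — tRs, tRs but no w with sR²w and sRw.
(F2): fails — dRa, dRb but no w with aR²w and bRw.
(F3): holds.
(F4): fails — uRx, uRx but no t with xR²t and xRt.

(F3)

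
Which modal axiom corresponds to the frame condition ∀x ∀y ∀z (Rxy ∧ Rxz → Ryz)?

◇p → □◇p

The condition is the Euclidean property. The 5 schema ◇p → □◇p defines it.
Suppose ◇p→□◇p is valid. Take Rxy, Rxz and set V(p)={y}. Then ◇p at x, so □◇p at x, so ◇p at z, so some w with Rzw has p; w=y, i.e. Rzy. By symmetry of the argument, Ryz.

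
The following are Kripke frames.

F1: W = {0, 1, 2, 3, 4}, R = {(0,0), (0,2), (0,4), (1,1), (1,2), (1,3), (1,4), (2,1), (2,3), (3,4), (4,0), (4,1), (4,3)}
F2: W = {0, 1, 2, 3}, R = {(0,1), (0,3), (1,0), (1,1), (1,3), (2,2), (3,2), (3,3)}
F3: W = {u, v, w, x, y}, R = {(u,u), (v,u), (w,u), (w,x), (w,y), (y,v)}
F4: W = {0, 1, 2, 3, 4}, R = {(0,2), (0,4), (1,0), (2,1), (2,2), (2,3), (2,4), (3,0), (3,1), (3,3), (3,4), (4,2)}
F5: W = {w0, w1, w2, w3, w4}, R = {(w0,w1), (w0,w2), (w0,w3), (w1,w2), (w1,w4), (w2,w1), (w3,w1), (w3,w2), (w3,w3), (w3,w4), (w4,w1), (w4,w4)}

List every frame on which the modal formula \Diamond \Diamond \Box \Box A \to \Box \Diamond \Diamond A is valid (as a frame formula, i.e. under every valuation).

Frame correspondent (Sahlqvist): \forall x \forall y \forall z ((x R^2 y \wedge xRz) \to \exists w (y R^2 w \wedge z R^2 w)) — i.e. a generalized confluence (Geach) condition.
F1: satisfies the condition.
F2: satisfies the condition.
F3: fails — wR²u, wRx but no t with uR²t and xR²t.
F4: satisfies the condition.
F5: satisfies the condition.

F1, F2, F4, F5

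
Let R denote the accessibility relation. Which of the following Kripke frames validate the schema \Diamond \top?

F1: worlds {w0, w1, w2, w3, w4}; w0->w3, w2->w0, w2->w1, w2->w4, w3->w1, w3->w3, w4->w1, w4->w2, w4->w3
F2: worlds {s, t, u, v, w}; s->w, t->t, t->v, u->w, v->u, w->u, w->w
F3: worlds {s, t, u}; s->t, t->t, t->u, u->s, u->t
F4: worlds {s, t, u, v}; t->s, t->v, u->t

This is the axiom for seriality; its first-order frame correspondent is \forall x \exists y Rxy.
F1: fails — world w1 has no successor.
F2: ✓.
F3: ✓.
F4: fails — world s has no successor.

F2, F3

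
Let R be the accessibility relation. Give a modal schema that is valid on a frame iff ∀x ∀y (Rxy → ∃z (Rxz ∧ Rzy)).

The condition is density. The C4 schema □□s → □s defines it.
Suppose □□s→□s is valid. Take Rxy and set V(s)={w : xR²w}. Then □□s at x, so □s at x, so s at y, i.e. ∃z(Rxz∧Rzy).

□□s → □s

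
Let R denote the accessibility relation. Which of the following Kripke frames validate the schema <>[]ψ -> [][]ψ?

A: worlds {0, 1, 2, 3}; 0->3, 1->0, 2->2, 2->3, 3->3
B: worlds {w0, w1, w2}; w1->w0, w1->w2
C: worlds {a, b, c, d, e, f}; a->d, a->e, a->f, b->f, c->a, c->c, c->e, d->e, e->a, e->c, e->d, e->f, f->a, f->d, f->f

Frame correspondent (Sahlqvist): forall x forall y forall z ((xRy & x R^2 z) -> exists w (yRw & z = w)) — i.e. a generalized confluence (Geach) condition.
A: fails — 2R3, 2R²2 but no w with 3Rw and 2=w.
B: condition met.
C: fails — aRd, aR²a but no w with dRw and a=w.
Valid on: B.

B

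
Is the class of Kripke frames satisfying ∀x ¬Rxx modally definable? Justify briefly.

If a class were modally definable it would be closed under surjective bounded morphisms (Goldblatt–Thomason).
The 4-cycle (worlds a,b,c,d with a→b→c→d→a) is irreflexive, and the map sending every world to a single reflexive point • is a surjective bounded morphism (forth: every edge maps to (•,•); back: every world has a successor). So any modal formula valid on the 4-cycle is also valid on the reflexive point, which is not irreflexive.
So no modal formula (or set of formulas) defines exactly the irreflexive frames.

No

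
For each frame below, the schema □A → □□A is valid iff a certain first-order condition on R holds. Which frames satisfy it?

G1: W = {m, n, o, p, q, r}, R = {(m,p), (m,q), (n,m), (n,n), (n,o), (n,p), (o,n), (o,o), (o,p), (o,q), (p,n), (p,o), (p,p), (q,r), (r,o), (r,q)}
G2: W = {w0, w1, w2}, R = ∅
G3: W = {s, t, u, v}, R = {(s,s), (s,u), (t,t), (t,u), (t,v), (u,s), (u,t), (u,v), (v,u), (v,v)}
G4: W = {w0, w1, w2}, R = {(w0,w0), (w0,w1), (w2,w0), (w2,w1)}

Frame correspondent (Sahlqvist): ∀x ∀y ∀z (Rxy ∧ Ryz → Rxz) — i.e. transitivity.
G1: fails — Ron and Rnm but not Rom.
G2: condition met.
G3: fails — Ruv and Rvu but not Ruu.
G4: condition met.
Valid on: G2, G4.

G2, G4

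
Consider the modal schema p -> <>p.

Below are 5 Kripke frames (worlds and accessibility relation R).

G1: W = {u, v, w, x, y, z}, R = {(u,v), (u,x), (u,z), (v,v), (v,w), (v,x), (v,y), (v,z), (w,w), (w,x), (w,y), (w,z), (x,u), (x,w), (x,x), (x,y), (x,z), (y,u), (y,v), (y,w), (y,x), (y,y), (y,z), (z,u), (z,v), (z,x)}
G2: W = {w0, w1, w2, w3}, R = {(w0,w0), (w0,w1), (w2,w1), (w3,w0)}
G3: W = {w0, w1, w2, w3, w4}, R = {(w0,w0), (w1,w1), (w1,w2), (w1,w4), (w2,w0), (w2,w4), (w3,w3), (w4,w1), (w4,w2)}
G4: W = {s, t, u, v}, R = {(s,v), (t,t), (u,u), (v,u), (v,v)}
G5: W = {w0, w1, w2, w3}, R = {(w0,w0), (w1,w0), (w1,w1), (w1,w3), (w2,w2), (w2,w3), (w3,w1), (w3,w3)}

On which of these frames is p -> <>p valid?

G5

Frame correspondent (Sahlqvist): forall x Rxx — i.e. reflexivity.
G1: fails — world u does not see itself.
G2: fails — world w1 does not see itself.
G3: fails — world w2 does not see itself.
G4: fails — world s does not see itself.
G5: holds.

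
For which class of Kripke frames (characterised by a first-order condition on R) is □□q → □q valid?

Suppose □□q→□q is valid. Take Rxy and set V(q)={w : xR²w}. Then □□q at x, so □q at x, so q at y, i.e. ∃z(Rxz∧Rzy).

Density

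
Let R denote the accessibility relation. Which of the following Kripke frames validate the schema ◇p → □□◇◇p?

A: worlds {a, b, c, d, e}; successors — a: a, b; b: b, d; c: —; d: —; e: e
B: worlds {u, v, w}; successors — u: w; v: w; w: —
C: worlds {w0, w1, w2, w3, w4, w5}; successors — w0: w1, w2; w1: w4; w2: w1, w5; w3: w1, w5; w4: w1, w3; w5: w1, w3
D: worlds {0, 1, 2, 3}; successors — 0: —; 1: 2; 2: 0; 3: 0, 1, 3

B

This is the axiom for a generalized confluence (Geach) condition; its first-order frame correspondent is ∀x ∀y ∀z ((xRy ∧ xR²z) → ∃w (y = w ∧ zR²w)).
A: fails — aRa, aR²b but no w with a=w and bR²w.
B: satisfies the condition.
C: fails — w0Rw2, w0R²w1 but no w with w2=w and w1R²w.
D: fails — 1R2, 1R²0 but no w with 2=w and 0R²w.
Valid on: B.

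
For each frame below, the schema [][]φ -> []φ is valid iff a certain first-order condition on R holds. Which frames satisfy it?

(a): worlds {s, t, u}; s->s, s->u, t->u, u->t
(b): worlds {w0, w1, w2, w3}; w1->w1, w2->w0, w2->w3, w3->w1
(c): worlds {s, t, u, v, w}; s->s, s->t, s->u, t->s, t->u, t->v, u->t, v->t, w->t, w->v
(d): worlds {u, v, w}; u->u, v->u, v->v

(d)

Frame correspondent (Sahlqvist): forall x forall y (Rxy -> exists z (Rxz & Rzy)) — i.e. density.
(a): fails — Rut but no z with Ruz and Rzt.
(b): fails — Rw2w0 but no z with Rw2z and Rzw0.
(c): fails — Rtv but no z with Rtz and Rzv.
(d): holds.
Valid on: (d).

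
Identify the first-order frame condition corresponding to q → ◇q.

This is a form of the T axiom.
Its frame correspondent is reflexivity — ∀x Rxx.

reflexivity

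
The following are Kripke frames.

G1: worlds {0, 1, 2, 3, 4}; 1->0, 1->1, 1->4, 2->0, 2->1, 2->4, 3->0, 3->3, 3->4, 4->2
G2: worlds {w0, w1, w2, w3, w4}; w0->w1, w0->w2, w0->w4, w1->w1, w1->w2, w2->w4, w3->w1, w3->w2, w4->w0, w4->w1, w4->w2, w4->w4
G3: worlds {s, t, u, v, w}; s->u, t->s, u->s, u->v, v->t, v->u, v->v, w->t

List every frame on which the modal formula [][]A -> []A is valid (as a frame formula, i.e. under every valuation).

G2

Frame correspondent (Sahlqvist): forall x forall y (Rxy -> exists z (Rxz & Rzy)) — i.e. density.
G1: fails — R42 but no z with R4z and Rz2.
G2: ✓.
G3: fails — Rwt but no z with Rwz and Rzt.
Valid on: G2.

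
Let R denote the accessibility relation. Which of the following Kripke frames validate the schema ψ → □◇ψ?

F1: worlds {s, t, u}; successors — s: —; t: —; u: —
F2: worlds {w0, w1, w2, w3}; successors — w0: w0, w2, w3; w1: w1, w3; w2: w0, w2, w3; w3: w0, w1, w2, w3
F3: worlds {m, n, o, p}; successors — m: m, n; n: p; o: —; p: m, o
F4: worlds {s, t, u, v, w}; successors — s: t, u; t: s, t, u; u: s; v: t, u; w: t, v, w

F1, F2

The schema corresponds to symmetry: ∀x ∀y (Rxy → Ryx).
F1: condition met.
F2: condition met.
F3: fails — Rpm but not Rmp.
F4: fails — Rwt but not Rtw.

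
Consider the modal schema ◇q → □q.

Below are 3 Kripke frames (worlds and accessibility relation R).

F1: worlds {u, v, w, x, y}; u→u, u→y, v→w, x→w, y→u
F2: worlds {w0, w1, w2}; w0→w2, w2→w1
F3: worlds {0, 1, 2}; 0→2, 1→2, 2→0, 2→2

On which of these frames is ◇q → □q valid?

The schema corresponds to partial functionality: ∀x ∀y ∀z (Rxy ∧ Rxz → y = z).
F1: fails — u sees both u and y.
F2: holds.
F3: fails — 2 sees both 0 and 2.

F2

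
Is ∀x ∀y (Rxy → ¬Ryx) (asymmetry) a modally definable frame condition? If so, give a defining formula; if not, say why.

Any modally definable frame class is closed under surjective bounded morphisms.
The 4-cycle (worlds a,b,c,d with a→b→c→d→a) is asymmetric. Mapping every world to a single reflexive point • is a surjective bounded morphism, and the reflexive point is not asymmetric (R•• but asymmetry requires ¬R••).
Hence asymmetry is not modally definable.

Not definable by any modal formula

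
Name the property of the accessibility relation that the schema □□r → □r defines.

Density

This is the C4 axiom.
It corresponds to density: ∀x ∀y (Rxy → ∃z (Rxz ∧ Rzy)).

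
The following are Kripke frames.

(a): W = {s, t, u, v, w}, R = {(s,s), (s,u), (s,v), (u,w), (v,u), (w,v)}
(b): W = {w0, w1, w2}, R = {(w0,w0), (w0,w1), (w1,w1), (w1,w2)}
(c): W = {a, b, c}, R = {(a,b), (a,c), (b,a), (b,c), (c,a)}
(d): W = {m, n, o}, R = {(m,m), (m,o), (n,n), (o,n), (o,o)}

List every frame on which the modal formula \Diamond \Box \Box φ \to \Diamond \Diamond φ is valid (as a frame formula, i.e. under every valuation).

(c), (d)

Frame correspondent (Sahlqvist): \forall x \forall y (xRy \to \exists w (y R^2 w \wedge x R^2 w)) — i.e. a generalized confluence (Geach) condition.
(a): fails — uRw but no w* with wR²w* and uR²w*.
(b): fails — w1Rw2 but no w with w2R²w and w1R²w.
(c): ✓.
(d): ✓.
Valid on: (c), (d).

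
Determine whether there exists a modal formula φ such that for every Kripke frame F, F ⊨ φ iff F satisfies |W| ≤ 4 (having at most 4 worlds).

Modal frame validity is preserved under disjoint unions.
Any modal formula valid on each of 5 disjoint one-world frames is valid on their disjoint union (validity is preserved under disjoint unions). Each one-world frame has |W|=1≤4, but the union has |W|=5.
So the class is not modally definable.

No — not modally definable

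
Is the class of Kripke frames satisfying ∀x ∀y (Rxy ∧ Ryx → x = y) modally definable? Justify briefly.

No — not modally definable

Any modally definable frame class is closed under surjective bounded morphisms.
The 6-cycle (worlds 0,1,2,3,4,5 with 0→1→2→3→4→5→0) is antisymmetric. Sending even-indexed worlds to s and odd-indexed worlds to t is a surjective bounded morphism onto the two-world frame with s↔t, which is not antisymmetric.
So the class is not modally definable.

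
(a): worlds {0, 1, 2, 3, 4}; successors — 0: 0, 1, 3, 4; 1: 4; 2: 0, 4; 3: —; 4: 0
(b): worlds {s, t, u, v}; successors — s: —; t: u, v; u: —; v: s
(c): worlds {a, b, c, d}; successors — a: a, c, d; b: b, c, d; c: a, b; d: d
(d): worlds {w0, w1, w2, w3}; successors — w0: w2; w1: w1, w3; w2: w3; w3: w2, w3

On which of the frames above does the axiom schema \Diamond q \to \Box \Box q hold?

Frame correspondent (Sahlqvist): \forall x \forall y \forall z ((xRy \wedge x R^2 z) \to \exists w (y = w \wedge z = w)) — i.e. a generalized confluence (Geach) condition.
(a): fails — 0R0, 0R²1 but 0 ≠ 1.
(b): fails — tRu, tR²s but u ≠ s.
(c): fails — aRa, aR²b but a ≠ b.
(d): fails — w0Rw2, w0R²w3 but w2 ≠ w3.
Valid on no frame.

none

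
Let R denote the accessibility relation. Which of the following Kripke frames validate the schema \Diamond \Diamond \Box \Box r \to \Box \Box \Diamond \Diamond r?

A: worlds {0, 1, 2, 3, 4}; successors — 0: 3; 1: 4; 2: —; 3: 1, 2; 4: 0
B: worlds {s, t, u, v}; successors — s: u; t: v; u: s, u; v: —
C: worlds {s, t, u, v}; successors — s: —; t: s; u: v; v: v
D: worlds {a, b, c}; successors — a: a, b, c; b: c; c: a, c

B, C, D

The schema corresponds to a generalized confluence (Geach) condition: \forall x \forall y \forall z ((x R^2 y \wedge x R^2 z) \to \exists w (y R^2 w \wedge z R^2 w)).
A: fails — 0R²1, 0R²2 but no w with 1R²w and 2R²w.
B: ✓.
C: ✓.
D: ✓.
Valid on: B, C, D.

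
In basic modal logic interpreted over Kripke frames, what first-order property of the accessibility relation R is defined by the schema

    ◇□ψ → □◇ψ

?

convergence

Suppose ◇□ψ→□◇ψ is valid. Take Rxy, Rxz and set V(ψ)={w : Ryw}. Then □ψ at y so ◇□ψ at x, so □◇ψ at x, so ◇ψ at z, giving w with Rzw and Ryw.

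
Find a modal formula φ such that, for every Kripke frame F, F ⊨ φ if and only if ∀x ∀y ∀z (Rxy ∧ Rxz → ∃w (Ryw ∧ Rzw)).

The condition is convergence. The .2 schema ◇□q → □◇q defines it.
Suppose ◇□q→□◇q is valid. Take Rxy, Rxz and set V(q)={w : Ryw}. Then □q at y so ◇□q at x, so □◇q at x, so ◇q at z, giving w with Rzw and Ryw.

◇□q → □◇q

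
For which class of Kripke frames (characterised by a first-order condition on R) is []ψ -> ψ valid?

Reflexivity

This schema is the T axiom.
Its frame correspondent is reflexivity — forall x Rxx.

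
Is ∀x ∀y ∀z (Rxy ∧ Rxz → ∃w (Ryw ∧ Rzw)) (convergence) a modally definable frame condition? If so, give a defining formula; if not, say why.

This is a Sahlqvist condition; the .2 axiom ◇□q → □◇q defines it.

Yes — defined by ◇□q → □◇q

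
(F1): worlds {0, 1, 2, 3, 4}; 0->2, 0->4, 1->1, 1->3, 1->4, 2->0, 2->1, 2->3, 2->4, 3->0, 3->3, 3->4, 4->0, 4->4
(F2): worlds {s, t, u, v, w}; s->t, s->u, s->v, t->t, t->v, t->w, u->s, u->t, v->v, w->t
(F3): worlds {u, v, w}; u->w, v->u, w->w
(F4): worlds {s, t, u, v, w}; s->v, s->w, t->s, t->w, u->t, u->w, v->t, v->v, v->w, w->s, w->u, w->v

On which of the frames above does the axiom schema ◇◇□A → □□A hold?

Frame correspondent (Sahlqvist): ∀x ∀y ∀z ((xR²y ∧ xR²z) → ∃w (yRw ∧ z = w)) — i.e. a generalized confluence (Geach) condition.
(F1): fails — 0R²0, 0R²0 but no w with 0Rw and 0=w.
(F2): fails — sR²s, sR²s but no w* with sRw* and s=w*.
(F3): satisfies the condition.
(F4): fails — sR²s, sR²s but no w* with sRw* and s=w*.
Valid on: (F3).

(F3)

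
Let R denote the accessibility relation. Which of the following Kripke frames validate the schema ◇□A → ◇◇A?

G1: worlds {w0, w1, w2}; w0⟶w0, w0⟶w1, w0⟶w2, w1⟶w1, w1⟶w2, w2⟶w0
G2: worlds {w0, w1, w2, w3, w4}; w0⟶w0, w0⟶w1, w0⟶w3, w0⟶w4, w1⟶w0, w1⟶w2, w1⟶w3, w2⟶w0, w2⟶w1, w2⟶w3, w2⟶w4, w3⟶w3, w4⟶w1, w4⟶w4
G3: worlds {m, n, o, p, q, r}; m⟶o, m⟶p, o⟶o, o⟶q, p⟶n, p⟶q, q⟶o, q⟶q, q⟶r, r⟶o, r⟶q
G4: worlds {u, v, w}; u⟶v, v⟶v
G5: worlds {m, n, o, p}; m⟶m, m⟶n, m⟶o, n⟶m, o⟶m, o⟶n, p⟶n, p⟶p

G1, G2, G4, G5

This is the axiom for a generalized confluence (Geach) condition; its first-order frame correspondent is ∀x ∀y (xRy → ∃w (yRw ∧ xR²w)).
G1: holds.
G2: holds.
G3: fails — pRn but no w with nRw and pR²w.
G4: holds.
G5: holds.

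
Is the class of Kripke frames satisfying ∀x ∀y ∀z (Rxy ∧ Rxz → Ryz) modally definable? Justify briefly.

Definable; ◇q → □◇q defines it

This is a Sahlqvist condition; the 5 axiom ◇q → □◇q defines it.
Suppose ◇q→□◇q is valid. Take Rxy, Rxz and set V(q)={y}. Then ◇q at x, so □◇q at x, so ◇q at z, so some w with Rzw has q; w=y, i.e. Rzy. By symmetry of the argument, Ryz.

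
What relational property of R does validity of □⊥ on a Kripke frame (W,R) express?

□⊥ is valid iff no world has any successor (otherwise □⊥ fails at any world with one).

emptiness of R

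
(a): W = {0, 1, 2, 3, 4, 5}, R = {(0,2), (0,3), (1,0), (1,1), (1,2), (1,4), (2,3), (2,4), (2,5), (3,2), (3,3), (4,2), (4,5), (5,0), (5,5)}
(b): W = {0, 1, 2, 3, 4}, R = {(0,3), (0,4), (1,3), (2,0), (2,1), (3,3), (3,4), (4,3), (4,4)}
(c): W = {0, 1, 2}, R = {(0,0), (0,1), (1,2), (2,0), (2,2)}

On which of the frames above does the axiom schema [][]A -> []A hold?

(c)

Frame correspondent (Sahlqvist): forall x forall y (Rxy -> exists z (Rxz & Rzy)) — i.e. density.
(a): fails — R24 but no z with R2z and Rz4.
(b): fails — R20 but no z with R2z and Rz0.
(c): satisfies the condition.
Valid on: (c).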